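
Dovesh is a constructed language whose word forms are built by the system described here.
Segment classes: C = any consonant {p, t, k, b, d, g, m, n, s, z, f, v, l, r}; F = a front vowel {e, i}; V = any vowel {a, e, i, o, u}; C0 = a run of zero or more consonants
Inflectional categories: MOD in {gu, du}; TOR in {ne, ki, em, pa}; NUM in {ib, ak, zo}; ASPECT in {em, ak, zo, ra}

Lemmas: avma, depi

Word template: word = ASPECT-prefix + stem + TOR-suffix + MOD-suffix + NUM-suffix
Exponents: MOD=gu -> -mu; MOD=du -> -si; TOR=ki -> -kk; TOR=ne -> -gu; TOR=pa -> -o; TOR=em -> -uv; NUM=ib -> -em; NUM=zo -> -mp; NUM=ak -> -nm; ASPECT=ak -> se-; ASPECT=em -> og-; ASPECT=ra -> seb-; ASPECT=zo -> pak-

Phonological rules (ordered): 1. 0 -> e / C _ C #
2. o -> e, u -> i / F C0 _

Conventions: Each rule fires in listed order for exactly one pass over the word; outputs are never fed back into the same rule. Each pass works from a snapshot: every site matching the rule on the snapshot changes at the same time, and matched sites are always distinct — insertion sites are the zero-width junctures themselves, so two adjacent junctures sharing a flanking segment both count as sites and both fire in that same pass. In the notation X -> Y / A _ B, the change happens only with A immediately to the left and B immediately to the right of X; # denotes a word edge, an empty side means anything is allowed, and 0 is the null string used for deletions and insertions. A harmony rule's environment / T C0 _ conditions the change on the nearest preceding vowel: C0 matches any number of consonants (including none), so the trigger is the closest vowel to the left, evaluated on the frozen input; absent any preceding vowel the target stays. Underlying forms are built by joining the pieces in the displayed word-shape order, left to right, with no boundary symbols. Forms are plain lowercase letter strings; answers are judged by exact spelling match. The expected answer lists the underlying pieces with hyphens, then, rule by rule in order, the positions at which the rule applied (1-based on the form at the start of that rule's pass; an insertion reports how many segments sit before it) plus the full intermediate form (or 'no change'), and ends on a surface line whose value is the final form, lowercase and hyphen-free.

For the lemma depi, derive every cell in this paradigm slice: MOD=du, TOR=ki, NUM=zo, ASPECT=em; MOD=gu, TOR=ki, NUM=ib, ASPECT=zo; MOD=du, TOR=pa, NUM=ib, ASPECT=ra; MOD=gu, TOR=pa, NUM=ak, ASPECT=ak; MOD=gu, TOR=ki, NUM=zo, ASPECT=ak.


cell MOD=du, TOR=ki, NUM=zo, ASPECT=em:
underlying: og-depi-kk-si-mp
1. 0 -> e / C _ C #: inserts after position(s) 11: ogdepikksimep
2. o -> e, u -> i / F C0 _: no change
surface: ogdepikksimep

cell MOD=gu, TOR=ki, NUM=ib, ASPECT=zo:
underlying: pak-depi-kk-mu-em
1. 0 -> e / C _ C #: no change
2. o -> e, u -> i / F C0 _: fires at position(s) 11: pakdepikkmiem
surface: pakdepikkmiem

cell MOD=du, TOR=pa, NUM=ib, ASPECT=ra:
underlying: seb-depi-o-si-em
1. 0 -> e / C _ C #: no change
2. o -> e, u -> i / F C0 _: fires at position(s) 8: sebdepiesiem
surface: sebdepiesiem

cell MOD=gu, TOR=pa, NUM=ak, ASPECT=ak:
underlying: se-depi-o-mu-nm
1. 0 -> e / C _ C #: inserts after position(s) 10: sedepiomunem
2. o -> e, u -> i / F C0 _: fires at position(s) 7: sedepiemunem
surface: sedepiemunem

cell MOD=gu, TOR=ki, NUM=zo, ASPECT=ak:
underlying: se-depi-kk-mu-mp
1. 0 -> e / C _ C #: inserts after position(s) 11: sedepikkmumep
2. o -> e, u -> i / F C0 _: fires at position(s) 10: sedepikkmimep
surface: sedepikkmimep


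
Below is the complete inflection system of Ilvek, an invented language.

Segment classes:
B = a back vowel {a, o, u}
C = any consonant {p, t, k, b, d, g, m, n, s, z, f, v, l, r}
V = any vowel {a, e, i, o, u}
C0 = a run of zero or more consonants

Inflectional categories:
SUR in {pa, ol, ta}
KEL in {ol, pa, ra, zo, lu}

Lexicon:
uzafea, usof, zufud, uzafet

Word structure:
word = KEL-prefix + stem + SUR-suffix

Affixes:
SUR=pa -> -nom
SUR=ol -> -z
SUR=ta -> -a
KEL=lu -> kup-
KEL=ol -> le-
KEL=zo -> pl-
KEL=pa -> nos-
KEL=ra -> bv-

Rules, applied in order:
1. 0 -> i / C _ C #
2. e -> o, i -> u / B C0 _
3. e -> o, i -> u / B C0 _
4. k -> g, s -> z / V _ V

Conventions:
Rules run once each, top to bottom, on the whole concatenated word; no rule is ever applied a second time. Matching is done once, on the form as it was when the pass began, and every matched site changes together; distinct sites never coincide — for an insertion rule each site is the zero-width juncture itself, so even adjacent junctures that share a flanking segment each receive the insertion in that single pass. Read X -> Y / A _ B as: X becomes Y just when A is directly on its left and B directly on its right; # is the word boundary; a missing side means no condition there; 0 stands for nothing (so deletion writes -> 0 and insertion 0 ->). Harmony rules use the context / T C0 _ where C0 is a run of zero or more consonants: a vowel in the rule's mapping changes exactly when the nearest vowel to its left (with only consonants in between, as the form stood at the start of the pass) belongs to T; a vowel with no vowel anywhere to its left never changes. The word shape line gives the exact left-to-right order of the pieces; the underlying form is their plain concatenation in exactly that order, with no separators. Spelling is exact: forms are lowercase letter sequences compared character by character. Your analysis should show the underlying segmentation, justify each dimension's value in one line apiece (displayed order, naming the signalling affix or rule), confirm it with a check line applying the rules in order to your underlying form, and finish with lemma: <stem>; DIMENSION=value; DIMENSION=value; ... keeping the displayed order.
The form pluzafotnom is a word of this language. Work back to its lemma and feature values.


underlying: pl-uzafet-nom
SUR=pa - signalled by the affix -nom
KEL=zo - signalled by the affix pl-
check: pluzafetnom -> pluzafetnom -> pluzafotnom -> pluzafotnom -> pluzafotnom
lemma: uzafet; SUR=pa; KEL=zo


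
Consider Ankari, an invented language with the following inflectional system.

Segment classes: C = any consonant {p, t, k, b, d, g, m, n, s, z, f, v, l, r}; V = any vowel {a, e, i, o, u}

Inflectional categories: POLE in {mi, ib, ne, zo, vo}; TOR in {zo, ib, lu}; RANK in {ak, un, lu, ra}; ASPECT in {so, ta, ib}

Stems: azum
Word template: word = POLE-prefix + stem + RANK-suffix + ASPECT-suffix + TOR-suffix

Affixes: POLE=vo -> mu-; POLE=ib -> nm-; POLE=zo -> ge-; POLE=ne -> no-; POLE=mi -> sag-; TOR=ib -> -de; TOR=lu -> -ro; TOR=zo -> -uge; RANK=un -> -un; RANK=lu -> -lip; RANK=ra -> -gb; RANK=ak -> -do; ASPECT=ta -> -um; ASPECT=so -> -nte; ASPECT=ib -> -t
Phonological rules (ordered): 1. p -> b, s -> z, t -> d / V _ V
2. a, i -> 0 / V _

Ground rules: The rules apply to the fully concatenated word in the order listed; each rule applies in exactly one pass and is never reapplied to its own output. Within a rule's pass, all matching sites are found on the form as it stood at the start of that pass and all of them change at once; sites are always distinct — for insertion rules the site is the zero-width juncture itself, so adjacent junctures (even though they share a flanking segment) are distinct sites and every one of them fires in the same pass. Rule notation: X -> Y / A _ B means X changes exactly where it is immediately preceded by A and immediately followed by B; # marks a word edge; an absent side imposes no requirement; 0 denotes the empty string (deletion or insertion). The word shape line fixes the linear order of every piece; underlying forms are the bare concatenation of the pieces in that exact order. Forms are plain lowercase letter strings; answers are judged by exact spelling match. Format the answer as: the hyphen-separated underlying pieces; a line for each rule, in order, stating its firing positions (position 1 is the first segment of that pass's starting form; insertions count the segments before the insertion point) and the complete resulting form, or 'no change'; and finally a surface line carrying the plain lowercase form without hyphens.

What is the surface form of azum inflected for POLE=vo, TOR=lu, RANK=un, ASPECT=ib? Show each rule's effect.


underlying: mu-azum-un-t-ro
1. p -> b, s -> z, t -> d / V _ V: no change
2. a, i -> 0 / V _: fires at position(s) 3: muzumuntro
surface: muzumuntro


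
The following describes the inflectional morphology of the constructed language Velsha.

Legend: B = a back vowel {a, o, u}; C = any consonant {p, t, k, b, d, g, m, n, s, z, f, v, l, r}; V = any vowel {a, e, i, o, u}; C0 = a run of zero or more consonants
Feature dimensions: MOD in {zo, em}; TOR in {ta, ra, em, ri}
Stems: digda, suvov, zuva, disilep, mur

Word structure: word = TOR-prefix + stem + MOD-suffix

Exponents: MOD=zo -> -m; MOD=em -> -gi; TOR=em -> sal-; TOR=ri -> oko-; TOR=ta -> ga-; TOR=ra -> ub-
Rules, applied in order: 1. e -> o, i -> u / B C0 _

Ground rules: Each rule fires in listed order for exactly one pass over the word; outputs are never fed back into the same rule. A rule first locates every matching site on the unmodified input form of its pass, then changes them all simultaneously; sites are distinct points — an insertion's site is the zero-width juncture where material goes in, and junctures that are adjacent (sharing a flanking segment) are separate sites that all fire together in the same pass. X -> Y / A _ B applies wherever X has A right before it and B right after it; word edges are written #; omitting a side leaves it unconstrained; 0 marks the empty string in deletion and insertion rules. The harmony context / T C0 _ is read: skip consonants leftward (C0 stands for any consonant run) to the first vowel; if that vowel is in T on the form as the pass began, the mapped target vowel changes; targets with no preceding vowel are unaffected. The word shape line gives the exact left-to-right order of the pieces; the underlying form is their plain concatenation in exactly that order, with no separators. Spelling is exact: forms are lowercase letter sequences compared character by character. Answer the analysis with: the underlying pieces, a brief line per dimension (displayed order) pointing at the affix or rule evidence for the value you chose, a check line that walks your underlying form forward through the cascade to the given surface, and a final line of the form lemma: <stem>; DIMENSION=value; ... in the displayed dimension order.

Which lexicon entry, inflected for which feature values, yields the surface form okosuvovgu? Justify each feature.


underlying: oko-suvov-gi
MOD=em - signalled by the affix -gi
TOR=ri - signalled by the affix oko-
check: okosuvovgi -> okosuvovgu
lemma: suvov; MOD=em; TOR=ri


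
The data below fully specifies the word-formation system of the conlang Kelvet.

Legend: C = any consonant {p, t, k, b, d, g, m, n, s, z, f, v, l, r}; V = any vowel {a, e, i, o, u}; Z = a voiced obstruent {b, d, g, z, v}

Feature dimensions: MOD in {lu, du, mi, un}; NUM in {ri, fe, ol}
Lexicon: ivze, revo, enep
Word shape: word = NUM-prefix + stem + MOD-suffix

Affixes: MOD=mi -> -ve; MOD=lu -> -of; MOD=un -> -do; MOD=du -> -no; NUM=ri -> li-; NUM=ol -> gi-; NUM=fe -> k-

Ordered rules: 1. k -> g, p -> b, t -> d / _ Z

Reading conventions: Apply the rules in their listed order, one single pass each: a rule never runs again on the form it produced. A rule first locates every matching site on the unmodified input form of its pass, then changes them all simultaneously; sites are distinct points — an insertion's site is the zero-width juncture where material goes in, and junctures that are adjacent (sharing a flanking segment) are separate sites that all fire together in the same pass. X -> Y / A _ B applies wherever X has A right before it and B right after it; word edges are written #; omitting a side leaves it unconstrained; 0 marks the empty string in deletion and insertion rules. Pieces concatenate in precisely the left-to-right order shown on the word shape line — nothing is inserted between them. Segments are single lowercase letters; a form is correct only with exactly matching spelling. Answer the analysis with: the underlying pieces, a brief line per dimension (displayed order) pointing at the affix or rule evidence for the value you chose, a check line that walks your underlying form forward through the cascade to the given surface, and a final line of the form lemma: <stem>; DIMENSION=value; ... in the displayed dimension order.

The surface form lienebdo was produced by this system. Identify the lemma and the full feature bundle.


underlying: li-enep-do
MOD=un - signalled by the affix -do
NUM=ri - signalled by the affix li-
check: lienepdo -> lienebdo
lemma: enep; MOD=un; NUM=ri


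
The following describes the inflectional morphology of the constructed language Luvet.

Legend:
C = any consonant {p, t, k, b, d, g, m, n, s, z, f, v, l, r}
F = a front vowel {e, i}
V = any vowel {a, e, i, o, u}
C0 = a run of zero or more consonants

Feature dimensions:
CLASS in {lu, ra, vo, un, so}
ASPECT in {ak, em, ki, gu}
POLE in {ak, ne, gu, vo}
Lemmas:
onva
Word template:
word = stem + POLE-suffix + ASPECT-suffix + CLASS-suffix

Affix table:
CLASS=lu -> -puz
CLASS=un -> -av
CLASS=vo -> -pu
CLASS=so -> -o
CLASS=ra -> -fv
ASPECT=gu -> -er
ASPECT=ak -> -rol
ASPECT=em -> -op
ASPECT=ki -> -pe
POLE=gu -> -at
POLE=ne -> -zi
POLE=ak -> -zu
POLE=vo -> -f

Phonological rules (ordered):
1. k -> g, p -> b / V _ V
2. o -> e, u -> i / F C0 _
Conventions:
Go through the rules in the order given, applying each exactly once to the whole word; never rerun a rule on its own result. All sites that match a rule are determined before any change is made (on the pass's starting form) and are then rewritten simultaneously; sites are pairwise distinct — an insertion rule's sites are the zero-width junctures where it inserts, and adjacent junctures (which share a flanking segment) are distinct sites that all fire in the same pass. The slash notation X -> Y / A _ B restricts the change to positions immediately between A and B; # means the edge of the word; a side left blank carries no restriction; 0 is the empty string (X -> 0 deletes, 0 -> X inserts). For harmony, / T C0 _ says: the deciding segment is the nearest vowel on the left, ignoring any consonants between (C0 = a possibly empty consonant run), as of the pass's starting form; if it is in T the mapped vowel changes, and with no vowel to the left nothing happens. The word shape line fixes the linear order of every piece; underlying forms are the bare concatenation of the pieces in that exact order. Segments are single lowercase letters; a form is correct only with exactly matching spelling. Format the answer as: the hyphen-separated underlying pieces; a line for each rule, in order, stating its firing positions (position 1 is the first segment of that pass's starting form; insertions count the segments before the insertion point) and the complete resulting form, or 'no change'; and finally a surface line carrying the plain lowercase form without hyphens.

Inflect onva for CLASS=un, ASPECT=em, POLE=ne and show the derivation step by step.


underlying: onva-zi-op-av
1. k -> g, p -> b / V _ V: fires at position(s) 8: onvaziobav
2. o -> e, u -> i / F C0 _: fires at position(s) 7: onvaziebav
surface: onvaziebav


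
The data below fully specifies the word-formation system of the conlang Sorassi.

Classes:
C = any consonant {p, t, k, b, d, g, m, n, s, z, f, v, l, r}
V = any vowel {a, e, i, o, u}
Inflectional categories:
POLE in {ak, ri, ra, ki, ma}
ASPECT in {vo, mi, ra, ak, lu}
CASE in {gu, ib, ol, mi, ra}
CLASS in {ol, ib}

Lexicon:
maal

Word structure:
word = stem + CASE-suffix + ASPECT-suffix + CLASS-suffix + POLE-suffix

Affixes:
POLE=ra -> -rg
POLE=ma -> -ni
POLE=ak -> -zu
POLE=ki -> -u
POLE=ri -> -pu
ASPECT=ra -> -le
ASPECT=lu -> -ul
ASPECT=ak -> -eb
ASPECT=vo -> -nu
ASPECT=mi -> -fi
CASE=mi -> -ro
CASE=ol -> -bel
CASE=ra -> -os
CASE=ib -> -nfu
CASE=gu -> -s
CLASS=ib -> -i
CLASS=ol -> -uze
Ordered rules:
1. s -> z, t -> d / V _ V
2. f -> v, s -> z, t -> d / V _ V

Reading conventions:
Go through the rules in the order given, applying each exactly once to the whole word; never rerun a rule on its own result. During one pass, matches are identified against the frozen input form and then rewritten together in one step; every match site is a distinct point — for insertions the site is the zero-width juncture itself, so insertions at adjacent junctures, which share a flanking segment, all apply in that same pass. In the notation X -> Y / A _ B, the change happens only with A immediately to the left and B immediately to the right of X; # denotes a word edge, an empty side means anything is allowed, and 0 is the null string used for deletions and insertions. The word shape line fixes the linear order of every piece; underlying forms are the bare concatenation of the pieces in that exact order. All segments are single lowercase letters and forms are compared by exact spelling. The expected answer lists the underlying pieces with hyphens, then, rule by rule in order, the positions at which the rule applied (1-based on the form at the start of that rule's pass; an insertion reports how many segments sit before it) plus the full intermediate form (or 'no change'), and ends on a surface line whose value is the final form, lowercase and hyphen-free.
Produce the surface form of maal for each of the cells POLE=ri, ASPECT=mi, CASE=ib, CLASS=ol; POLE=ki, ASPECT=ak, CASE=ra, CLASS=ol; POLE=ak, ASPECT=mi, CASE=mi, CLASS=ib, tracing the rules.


cell POLE=ri, ASPECT=mi, CASE=ib, CLASS=ol:
underlying: maal-nfu-fi-uze-pu
1. s -> z, t -> d / V _ V: no change
2. f -> v, s -> z, t -> d / V _ V: fires at position(s) 8: maalnfuviuzepu
surface: maalnfuviuzepu

cell POLE=ki, ASPECT=ak, CASE=ra, CLASS=ol:
underlying: maal-os-eb-uze-u
1. s -> z, t -> d / V _ V: fires at position(s) 6: maalozebuzeu
2. f -> v, s -> z, t -> d / V _ V: no change
surface: maalozebuzeu

cell POLE=ak, ASPECT=mi, CASE=mi, CLASS=ib:
underlying: maal-ro-fi-i-zu
1. s -> z, t -> d / V _ V: no change
2. f -> v, s -> z, t -> d / V _ V: fires at position(s) 7: maalroviizu
surface: maalroviizu


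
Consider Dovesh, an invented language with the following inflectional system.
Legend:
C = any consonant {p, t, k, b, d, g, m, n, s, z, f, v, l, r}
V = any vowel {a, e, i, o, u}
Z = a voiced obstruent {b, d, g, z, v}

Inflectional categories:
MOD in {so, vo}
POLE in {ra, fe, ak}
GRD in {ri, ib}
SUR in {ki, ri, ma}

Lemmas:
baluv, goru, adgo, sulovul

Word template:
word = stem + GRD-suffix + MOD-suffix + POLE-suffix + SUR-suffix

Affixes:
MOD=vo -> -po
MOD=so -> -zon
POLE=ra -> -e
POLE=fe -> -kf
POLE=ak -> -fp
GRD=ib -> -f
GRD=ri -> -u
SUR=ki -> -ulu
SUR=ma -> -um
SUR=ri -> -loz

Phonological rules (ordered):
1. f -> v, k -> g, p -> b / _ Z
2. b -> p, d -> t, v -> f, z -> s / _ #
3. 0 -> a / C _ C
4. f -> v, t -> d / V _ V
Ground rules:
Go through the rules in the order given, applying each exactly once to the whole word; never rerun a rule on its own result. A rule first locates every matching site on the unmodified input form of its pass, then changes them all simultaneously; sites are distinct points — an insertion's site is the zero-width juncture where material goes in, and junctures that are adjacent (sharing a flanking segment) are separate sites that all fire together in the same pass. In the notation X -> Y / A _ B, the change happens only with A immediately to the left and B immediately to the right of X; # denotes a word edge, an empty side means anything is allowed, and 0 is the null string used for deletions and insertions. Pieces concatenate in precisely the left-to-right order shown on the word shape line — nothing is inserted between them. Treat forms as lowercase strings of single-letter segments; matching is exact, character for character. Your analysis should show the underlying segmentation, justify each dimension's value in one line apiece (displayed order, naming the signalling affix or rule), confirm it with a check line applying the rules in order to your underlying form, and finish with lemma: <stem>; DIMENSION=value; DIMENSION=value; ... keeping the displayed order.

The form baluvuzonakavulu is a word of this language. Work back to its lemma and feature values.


underlying: baluv-u-zon-kf-ulu
MOD=so - signalled by the affix -zon
POLE=fe - signalled by the affix -kf
GRD=ri - signalled by the affix -u
SUR=ki - signalled by the affix -ulu
check: baluvuzonkfulu -> baluvuzonkfulu -> baluvuzonkfulu -> baluvuzonakafulu -> baluvuzonakavulu
lemma: baluv; MOD=so; POLE=fe; GRD=ri; SUR=ki


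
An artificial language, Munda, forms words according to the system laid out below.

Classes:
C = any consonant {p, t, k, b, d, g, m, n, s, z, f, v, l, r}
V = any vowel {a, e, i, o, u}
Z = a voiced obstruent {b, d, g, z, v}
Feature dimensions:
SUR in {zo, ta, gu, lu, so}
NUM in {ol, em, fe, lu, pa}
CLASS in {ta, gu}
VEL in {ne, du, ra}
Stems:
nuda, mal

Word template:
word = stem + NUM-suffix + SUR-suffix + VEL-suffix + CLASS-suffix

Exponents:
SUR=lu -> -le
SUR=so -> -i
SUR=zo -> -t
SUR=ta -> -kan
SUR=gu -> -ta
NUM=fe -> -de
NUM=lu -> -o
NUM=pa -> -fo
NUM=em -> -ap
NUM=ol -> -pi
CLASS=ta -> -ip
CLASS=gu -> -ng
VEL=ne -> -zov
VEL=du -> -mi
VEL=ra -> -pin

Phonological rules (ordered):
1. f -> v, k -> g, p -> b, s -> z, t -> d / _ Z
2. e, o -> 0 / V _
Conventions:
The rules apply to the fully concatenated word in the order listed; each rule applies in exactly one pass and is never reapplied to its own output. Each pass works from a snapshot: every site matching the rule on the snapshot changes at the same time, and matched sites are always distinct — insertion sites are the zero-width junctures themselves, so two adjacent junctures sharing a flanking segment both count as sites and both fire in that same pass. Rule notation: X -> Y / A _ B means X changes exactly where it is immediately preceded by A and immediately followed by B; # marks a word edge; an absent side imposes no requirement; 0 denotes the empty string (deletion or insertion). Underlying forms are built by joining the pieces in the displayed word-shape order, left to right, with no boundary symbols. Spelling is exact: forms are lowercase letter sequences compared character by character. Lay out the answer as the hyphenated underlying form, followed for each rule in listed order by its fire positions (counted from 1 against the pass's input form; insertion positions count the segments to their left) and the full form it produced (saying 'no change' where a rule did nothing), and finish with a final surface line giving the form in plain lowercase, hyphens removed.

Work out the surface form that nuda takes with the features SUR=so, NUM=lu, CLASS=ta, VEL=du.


underlying: nuda-o-i-mi-ip
1. f -> v, k -> g, p -> b, s -> z, t -> d / _ Z: no change
2. e, o -> 0 / V _: fires at position(s) 5: nudaimiip
surface: nudaimiip


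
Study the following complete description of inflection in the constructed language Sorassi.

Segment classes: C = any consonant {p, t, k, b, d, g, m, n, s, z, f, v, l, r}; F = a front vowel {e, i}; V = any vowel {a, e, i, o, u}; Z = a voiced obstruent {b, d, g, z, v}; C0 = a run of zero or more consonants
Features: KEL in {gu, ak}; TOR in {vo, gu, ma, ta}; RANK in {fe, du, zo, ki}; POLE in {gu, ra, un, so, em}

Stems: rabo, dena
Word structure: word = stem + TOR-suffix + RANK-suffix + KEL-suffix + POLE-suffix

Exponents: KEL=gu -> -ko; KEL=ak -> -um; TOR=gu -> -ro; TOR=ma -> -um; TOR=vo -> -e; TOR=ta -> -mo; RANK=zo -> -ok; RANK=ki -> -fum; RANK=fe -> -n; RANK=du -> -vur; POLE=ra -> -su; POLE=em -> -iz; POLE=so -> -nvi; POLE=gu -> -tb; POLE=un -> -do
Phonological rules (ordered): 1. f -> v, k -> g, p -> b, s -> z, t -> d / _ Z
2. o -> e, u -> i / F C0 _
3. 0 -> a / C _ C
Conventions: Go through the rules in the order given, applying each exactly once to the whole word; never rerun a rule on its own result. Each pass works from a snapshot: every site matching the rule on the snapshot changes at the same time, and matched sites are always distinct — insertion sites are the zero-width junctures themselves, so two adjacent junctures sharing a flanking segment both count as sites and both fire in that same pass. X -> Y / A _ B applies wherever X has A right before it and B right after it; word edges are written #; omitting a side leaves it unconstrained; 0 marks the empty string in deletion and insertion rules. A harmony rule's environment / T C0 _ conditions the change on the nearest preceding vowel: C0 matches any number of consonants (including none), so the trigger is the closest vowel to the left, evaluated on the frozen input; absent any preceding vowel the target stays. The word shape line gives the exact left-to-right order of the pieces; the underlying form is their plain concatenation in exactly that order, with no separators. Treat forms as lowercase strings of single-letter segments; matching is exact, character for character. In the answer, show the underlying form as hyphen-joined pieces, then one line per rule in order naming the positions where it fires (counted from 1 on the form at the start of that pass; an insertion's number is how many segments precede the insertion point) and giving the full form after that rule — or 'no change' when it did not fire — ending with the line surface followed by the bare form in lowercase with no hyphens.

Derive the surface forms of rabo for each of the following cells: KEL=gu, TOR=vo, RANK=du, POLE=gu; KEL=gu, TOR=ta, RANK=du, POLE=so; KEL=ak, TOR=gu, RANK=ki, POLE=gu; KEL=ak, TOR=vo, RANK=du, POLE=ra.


cell KEL=gu, TOR=vo, RANK=du, POLE=gu:
underlying: rabo-e-vur-ko-tb
1. f -> v, k -> g, p -> b, s -> z, t -> d / _ Z: fires at position(s) 11: raboevurkodb
2. o -> e, u -> i / F C0 _: fires at position(s) 7: raboevirkodb
3. 0 -> a / C _ C: inserts after position(s) 8, 11: raboevirakodab
surface: raboevirakodab

cell KEL=gu, TOR=ta, RANK=du, POLE=so:
underlying: rabo-mo-vur-ko-nvi
1. f -> v, k -> g, p -> b, s -> z, t -> d / _ Z: no change
2. o -> e, u -> i / F C0 _: no change
3. 0 -> a / C _ C: inserts after position(s) 9, 12: rabomovurakonavi
surface: rabomovurakonavi

cell KEL=ak, TOR=gu, RANK=ki, POLE=gu:
underlying: rabo-ro-fum-um-tb
1. f -> v, k -> g, p -> b, s -> z, t -> d / _ Z: fires at position(s) 12: raborofumumdb
2. o -> e, u -> i / F C0 _: no change
3. 0 -> a / C _ C: inserts after position(s) 11, 12: raborofumumadab
surface: raborofumumadab

cell KEL=ak, TOR=vo, RANK=du, POLE=ra:
underlying: rabo-e-vur-um-su
1. f -> v, k -> g, p -> b, s -> z, t -> d / _ Z: no change
2. o -> e, u -> i / F C0 _: fires at position(s) 7: raboevirumsu
3. 0 -> a / C _ C: inserts after position(s) 10: raboevirumasu
surface: raboevirumasu


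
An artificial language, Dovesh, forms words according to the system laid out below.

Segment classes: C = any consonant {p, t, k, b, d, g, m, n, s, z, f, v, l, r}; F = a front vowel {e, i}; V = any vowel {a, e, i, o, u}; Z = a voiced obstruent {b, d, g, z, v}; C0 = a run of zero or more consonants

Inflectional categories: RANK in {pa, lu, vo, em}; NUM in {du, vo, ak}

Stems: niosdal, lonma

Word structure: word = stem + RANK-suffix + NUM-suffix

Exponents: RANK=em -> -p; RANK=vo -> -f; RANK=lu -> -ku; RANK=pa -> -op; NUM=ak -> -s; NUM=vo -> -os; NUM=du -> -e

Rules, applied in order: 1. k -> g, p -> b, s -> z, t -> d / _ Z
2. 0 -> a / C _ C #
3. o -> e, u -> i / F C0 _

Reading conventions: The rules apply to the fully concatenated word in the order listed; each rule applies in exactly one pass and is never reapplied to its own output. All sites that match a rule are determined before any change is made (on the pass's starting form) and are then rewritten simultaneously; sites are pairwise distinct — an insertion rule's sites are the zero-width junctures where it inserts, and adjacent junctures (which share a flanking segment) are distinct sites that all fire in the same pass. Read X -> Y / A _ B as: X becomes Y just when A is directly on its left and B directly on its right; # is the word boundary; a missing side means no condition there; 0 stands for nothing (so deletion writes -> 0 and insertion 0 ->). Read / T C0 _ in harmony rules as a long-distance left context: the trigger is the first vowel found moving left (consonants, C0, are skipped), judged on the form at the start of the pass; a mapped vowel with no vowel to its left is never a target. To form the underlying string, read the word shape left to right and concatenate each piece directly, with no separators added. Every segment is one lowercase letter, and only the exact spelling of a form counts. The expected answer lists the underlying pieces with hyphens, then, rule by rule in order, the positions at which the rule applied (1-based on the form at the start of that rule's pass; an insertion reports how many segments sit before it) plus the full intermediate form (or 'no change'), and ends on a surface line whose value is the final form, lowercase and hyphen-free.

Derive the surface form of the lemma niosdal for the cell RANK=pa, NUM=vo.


underlying: niosdal-op-os
1. k -> g, p -> b, s -> z, t -> d / _ Z: fires at position(s) 4: niozdalopos
2. 0 -> a / C _ C #: no change
3. o -> e, u -> i / F C0 _: fires at position(s) 3: niezdalopos
surface: niezdalopos


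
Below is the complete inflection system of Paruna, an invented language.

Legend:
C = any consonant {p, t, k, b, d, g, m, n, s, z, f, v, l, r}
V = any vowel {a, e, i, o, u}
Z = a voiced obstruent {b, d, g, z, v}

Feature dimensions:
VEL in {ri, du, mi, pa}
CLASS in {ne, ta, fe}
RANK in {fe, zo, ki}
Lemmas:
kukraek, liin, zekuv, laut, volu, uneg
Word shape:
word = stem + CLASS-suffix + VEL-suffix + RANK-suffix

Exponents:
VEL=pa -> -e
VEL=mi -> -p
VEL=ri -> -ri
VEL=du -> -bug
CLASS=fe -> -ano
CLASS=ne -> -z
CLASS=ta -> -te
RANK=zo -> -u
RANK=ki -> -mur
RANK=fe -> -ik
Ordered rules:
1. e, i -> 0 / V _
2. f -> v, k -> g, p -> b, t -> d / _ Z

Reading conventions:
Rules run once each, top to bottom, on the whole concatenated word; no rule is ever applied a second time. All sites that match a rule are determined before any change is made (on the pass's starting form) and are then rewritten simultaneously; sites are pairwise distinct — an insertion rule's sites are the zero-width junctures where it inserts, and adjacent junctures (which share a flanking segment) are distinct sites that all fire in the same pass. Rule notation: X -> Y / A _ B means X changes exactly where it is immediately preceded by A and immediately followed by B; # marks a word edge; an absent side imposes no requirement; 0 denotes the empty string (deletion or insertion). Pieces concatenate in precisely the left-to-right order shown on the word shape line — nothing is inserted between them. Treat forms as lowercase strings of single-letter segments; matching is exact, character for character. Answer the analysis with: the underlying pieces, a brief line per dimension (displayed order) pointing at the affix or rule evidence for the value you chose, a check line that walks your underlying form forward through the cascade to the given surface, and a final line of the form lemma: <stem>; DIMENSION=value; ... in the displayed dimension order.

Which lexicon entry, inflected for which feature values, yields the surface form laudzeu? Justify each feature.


underlying: laut-z-e-u
VEL=pa - signalled by the affix -e
CLASS=ne - signalled by the affix -z
RANK=zo - signalled by the affix -u
check: lautzeu -> lautzeu -> laudzeu
lemma: laut; VEL=pa; CLASS=ne; RANK=zo


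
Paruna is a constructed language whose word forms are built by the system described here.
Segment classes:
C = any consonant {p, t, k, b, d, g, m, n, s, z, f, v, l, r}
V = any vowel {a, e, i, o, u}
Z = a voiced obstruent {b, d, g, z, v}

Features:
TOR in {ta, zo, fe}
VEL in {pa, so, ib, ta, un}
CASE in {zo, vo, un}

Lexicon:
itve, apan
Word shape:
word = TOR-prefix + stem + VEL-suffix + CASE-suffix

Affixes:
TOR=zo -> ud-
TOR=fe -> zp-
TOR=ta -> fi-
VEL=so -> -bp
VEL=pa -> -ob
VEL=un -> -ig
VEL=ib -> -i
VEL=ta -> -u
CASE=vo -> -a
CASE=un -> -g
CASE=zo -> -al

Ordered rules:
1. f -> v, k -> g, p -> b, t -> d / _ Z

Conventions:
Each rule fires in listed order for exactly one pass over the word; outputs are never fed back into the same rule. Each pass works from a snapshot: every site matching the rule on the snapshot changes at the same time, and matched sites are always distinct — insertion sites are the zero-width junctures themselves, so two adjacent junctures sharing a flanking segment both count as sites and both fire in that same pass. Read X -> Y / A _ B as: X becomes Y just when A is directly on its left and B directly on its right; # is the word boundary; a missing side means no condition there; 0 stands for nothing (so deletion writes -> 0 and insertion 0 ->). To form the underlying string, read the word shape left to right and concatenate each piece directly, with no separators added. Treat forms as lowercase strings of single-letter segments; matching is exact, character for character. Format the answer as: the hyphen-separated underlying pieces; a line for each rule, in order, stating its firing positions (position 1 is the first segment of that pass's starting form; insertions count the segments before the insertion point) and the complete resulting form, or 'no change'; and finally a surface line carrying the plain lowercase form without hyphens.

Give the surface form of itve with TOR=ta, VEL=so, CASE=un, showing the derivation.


underlying: fi-itve-bp-g
1. f -> v, k -> g, p -> b, t -> d / _ Z: fires at position(s) 4, 8: fiidvebbg
surface: fiidvebbg


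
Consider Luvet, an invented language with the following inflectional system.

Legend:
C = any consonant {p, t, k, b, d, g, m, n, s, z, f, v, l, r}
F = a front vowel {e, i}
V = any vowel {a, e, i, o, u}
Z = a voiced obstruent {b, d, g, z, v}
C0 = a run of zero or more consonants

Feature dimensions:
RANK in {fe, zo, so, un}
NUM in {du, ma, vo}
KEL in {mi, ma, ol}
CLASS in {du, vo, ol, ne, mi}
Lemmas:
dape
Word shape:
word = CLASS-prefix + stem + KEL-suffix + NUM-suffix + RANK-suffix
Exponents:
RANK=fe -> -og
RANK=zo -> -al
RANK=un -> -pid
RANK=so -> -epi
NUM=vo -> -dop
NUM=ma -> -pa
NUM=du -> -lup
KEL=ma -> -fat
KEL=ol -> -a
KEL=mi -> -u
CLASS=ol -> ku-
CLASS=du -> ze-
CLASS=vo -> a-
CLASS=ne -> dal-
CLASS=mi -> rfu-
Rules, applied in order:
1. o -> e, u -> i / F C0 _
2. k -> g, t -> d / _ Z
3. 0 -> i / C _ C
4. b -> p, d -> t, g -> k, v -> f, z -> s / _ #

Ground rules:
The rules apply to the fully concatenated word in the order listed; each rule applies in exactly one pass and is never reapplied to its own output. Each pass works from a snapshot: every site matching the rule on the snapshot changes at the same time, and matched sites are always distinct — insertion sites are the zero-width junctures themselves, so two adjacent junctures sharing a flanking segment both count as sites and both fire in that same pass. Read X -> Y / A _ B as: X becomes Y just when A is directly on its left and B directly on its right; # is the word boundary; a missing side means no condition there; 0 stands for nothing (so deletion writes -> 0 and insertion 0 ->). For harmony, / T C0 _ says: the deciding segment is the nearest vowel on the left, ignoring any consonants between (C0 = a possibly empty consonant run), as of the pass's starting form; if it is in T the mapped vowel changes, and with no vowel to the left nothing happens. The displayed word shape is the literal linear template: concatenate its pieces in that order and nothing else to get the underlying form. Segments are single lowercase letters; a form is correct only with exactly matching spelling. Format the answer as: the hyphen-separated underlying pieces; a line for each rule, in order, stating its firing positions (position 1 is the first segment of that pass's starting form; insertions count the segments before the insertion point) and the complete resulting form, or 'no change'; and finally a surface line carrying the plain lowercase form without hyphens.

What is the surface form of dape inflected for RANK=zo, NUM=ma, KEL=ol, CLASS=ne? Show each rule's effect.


underlying: dal-dape-a-pa-al
1. o -> e, u -> i / F C0 _: no change
2. k -> g, t -> d / _ Z: no change
3. 0 -> i / C _ C: inserts after position(s) 3: dalidapeapaal
4. b -> p, d -> t, g -> k, v -> f, z -> s / _ #: no change
surface: dalidapeapaal


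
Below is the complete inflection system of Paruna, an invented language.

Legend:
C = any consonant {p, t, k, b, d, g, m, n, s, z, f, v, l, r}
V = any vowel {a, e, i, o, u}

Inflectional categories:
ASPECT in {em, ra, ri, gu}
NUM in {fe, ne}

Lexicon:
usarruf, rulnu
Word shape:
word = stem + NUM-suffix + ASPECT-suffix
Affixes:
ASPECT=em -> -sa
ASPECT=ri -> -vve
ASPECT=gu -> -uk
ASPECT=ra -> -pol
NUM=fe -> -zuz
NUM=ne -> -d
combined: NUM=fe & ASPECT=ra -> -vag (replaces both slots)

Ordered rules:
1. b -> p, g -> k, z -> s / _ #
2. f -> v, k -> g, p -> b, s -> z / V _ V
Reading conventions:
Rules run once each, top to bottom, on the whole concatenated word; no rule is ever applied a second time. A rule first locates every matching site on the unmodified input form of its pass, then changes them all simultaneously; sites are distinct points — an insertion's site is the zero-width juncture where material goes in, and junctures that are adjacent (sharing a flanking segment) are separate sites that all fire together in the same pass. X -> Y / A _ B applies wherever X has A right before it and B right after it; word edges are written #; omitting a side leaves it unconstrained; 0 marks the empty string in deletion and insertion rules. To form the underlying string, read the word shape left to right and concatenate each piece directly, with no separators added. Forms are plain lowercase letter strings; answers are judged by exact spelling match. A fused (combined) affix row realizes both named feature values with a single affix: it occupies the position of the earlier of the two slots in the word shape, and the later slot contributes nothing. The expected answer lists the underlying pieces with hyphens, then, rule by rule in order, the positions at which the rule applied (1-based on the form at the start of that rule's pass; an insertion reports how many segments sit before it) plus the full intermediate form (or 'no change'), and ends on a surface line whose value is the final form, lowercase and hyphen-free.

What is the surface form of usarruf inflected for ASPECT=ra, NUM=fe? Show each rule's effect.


underlying: usarruf-vag
1. b -> p, g -> k, z -> s / _ #: fires at position(s) 10: usarrufvak
2. f -> v, k -> g, p -> b, s -> z / V _ V: fires at position(s) 2: uzarrufvak
surface: uzarrufvak


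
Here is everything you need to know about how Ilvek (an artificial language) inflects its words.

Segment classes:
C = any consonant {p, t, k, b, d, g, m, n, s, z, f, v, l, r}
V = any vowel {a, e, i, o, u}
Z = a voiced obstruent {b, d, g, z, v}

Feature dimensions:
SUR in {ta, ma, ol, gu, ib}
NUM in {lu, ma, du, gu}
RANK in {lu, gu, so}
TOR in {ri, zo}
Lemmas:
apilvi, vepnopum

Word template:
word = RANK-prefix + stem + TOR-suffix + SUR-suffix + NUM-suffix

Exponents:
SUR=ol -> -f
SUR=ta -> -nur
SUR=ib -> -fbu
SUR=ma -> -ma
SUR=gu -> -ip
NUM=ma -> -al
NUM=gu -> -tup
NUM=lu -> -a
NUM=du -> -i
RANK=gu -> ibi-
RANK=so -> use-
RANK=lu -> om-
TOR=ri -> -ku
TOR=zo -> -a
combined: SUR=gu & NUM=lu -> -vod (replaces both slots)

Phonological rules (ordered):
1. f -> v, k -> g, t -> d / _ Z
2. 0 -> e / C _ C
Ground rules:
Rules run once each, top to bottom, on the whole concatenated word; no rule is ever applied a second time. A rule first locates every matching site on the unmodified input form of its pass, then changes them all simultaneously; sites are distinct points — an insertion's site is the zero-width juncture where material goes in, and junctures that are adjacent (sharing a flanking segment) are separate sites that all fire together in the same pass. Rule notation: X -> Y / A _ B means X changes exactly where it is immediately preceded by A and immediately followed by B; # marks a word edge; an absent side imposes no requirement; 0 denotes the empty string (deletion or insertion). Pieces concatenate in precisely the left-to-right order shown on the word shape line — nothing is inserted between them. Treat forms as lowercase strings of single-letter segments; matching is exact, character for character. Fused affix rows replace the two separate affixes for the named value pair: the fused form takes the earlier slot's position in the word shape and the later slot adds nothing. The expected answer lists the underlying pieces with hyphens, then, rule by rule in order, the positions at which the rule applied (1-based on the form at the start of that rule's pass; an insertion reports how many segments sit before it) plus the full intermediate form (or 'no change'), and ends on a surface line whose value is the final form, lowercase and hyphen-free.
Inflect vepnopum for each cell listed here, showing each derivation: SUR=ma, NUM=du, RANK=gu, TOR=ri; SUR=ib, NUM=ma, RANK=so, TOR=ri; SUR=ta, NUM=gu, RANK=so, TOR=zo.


cell SUR=ma, NUM=du, RANK=gu, TOR=ri:
underlying: ibi-vepnopum-ku-ma-i
1. f -> v, k -> g, t -> d / _ Z: no change
2. 0 -> e / C _ C: inserts after position(s) 6, 11: ibivepenopumekumai
surface: ibivepenopumekumai

cell SUR=ib, NUM=ma, RANK=so, TOR=ri:
underlying: use-vepnopum-ku-fbu-al
1. f -> v, k -> g, t -> d / _ Z: fires at position(s) 14: usevepnopumkuvbual
2. 0 -> e / C _ C: inserts after position(s) 6, 11, 14: usevepenopumekuvebual
surface: usevepenopumekuvebual

cell SUR=ta, NUM=gu, RANK=so, TOR=zo:
underlying: use-vepnopum-a-nur-tup
1. f -> v, k -> g, t -> d / _ Z: no change
2. 0 -> e / C _ C: inserts after position(s) 6, 15: usevepenopumanuretup
surface: usevepenopumanuretup
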